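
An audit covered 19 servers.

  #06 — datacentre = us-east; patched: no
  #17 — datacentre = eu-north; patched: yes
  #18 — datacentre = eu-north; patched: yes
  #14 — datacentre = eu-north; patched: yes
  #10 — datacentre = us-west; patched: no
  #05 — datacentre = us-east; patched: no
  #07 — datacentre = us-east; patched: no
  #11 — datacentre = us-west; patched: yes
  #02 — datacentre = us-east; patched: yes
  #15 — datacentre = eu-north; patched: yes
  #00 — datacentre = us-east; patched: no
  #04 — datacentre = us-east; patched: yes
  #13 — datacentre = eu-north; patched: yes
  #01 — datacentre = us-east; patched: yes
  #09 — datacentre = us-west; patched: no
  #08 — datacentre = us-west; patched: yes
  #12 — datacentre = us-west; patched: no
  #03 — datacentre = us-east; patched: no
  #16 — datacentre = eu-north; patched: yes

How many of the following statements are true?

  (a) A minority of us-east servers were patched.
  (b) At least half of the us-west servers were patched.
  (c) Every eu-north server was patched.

2

(a) us-east: |A| = 8, |A ∩ B| = 3; needs |A ∩ B| < |A ∖ B| — true.
(b) us-west: |A| = 5, |A ∩ B| = 2; needs |A ∩ B| ≥ |A ∖ B| — false.
(c) eu-north: |A| = 6, |A ∩ B| = 6; needs A ⊆ B, i.e. every element of A is in B (|A ∖ B| = 0) — true.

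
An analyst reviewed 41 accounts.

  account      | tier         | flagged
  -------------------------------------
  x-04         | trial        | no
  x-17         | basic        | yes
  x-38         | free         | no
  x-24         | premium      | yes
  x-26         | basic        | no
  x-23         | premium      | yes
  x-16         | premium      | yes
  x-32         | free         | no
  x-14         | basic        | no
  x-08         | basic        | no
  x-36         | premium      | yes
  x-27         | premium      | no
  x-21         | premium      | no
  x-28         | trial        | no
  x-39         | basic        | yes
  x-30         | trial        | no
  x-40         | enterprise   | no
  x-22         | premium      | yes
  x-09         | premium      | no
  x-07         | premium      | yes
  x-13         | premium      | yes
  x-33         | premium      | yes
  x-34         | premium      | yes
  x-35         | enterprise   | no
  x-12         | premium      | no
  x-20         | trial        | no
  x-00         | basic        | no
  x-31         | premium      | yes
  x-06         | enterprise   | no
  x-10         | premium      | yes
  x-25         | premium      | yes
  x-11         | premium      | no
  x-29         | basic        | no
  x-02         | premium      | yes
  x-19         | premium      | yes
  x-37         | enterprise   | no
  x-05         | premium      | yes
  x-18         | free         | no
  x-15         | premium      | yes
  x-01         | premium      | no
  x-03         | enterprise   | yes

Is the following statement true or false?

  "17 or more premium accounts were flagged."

False

'17 or more premium accounts were flagged' holds iff |A ∩ B| ≥ 17.
|A| = 22, |A ∩ B| = 16, |A ∖ B| = 6.
|A ∩ B| = 16, so the statement is false.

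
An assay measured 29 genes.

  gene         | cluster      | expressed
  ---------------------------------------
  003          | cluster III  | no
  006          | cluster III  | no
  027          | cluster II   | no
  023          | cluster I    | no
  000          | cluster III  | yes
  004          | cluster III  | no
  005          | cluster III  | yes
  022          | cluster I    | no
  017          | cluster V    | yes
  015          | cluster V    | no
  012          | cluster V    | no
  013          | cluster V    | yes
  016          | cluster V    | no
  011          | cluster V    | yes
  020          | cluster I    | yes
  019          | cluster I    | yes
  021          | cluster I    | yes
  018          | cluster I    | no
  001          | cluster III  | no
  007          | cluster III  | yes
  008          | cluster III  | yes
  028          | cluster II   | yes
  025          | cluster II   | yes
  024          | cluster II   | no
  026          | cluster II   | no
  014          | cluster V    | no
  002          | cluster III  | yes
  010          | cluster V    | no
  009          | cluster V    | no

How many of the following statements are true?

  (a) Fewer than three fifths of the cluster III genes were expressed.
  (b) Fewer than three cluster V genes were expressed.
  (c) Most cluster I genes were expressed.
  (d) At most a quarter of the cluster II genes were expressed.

1

(a) cluster III: |A| = 9, |A ∩ B| = 5; needs |A ∩ B| / |A| < 3/5 — true.
(b) cluster V: |A| = 9, |A ∩ B| = 3; needs |A ∩ B| < 3 — false.
(c) cluster I: |A| = 6, |A ∩ B| = 3; needs |A ∩ B| > |A ∖ B| — false.
(d) cluster II: |A| = 5, |A ∩ B| = 2; needs |A ∩ B| / |A| ≤ 1/4 — false.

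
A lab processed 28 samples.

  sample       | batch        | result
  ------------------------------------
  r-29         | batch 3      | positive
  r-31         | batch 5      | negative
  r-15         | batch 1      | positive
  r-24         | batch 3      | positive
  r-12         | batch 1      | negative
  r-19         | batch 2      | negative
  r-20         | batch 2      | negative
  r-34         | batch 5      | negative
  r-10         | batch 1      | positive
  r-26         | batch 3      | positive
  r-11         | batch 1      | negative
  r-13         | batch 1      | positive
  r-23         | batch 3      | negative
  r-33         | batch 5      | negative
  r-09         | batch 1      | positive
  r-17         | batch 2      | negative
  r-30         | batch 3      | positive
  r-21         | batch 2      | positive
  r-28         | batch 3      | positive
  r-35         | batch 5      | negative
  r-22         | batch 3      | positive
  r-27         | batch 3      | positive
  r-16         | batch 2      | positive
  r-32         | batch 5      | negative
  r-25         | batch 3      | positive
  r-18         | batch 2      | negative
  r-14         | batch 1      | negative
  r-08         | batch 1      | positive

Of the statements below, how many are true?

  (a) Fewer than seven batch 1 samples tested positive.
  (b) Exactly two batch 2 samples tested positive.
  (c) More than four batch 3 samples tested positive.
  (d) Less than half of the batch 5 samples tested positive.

(a) batch 1: |A| = 8, |A ∩ B| = 5; needs |A ∩ B| < 7 — true.
(b) batch 2: |A| = 6, |A ∩ B| = 2; needs |A ∩ B| = 2 — true.
(c) batch 3: |A| = 9, |A ∩ B| = 8; needs |A ∩ B| > 4 — true.
(d) batch 5: |A| = 5, |A ∩ B| = 0; needs |A ∩ B| < |A ∖ B| — true.

4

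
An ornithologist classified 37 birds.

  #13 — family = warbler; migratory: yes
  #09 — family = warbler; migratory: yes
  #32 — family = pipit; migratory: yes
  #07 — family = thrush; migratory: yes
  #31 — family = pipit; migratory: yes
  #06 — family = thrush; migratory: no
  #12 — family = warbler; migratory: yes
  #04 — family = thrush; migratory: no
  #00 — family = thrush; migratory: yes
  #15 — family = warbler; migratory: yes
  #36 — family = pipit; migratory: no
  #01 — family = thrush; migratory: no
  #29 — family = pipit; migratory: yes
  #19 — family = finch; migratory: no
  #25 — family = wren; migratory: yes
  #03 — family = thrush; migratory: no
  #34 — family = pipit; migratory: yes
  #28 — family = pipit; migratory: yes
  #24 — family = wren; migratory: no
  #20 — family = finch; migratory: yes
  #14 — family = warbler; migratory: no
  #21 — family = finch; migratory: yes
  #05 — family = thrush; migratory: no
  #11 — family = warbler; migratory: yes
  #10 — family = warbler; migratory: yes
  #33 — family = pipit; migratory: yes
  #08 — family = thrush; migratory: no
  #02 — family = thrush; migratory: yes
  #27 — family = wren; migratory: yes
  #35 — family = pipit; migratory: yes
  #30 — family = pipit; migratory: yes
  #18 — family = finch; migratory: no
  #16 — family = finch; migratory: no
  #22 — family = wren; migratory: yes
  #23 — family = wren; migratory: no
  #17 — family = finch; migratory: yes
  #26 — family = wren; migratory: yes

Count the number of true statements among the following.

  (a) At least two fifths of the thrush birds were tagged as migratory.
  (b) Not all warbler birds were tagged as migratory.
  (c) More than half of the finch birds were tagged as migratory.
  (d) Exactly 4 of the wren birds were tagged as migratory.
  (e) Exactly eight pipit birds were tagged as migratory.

3

(a) thrush: |A| = 9, |A ∩ B| = 3; needs |A ∩ B| / |A| ≥ 2/5 — false.
(b) warbler: |A| = 7, |A ∩ B| = 6; needs A ⊄ B (|A ∖ B| ≥ 1) — true.
(c) finch: |A| = 6, |A ∩ B| = 3; needs |A ∩ B| > |A ∖ B| — false.
(d) wren: |A| = 6, |A ∩ B| = 4; needs |A ∩ B| = 4 — true.
(e) pipit: |A| = 9, |A ∩ B| = 8; needs |A ∩ B| = 8 — true.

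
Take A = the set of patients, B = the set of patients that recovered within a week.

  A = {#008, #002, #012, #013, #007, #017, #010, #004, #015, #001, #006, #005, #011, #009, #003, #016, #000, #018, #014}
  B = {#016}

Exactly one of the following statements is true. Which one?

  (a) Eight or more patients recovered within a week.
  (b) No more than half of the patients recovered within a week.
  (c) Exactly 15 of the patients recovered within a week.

(b)

|A| = 19, |A ∩ B| = 1, |A ∖ B| = 18.
(a) requires |A ∩ B| ≥ 8: false.
(b) requires |A ∩ B| ≤ |A ∖ B|: true.
(c) requires |A ∩ B| = 15: false.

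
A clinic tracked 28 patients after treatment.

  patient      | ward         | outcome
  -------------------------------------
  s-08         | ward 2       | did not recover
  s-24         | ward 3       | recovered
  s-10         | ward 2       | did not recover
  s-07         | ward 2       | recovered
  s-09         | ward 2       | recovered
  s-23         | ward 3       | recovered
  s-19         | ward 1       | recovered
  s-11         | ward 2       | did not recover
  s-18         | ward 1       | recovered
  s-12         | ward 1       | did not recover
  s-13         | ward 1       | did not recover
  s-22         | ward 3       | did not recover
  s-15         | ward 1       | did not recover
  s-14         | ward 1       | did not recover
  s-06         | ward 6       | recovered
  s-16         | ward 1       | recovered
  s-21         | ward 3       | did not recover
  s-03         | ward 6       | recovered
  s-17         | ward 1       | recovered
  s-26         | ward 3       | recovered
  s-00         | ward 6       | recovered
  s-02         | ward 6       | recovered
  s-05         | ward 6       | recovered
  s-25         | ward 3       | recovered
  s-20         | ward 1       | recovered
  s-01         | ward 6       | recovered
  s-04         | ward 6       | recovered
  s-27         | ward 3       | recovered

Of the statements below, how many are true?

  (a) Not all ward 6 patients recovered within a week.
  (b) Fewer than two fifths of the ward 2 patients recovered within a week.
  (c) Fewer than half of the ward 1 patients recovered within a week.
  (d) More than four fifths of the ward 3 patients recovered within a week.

(a) ward 6: |A| = 7, |A ∩ B| = 7; needs A ⊄ B (|A ∖ B| ≥ 1) — false.
(b) ward 2: |A| = 5, |A ∩ B| = 2; needs |A ∩ B| / |A| < 2/5 — false.
(c) ward 1: |A| = 9, |A ∩ B| = 5; needs |A ∩ B| < |A ∖ B| — false.
(d) ward 3: |A| = 7, |A ∩ B| = 5; needs |A ∩ B| / |A| > 4/5 — false.

0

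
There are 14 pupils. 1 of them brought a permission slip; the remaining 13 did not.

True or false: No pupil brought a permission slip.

'No pupil brought a permission slip' holds iff A ∩ B = ∅ (|A ∩ B| = 0).
|A| = 14, |A ∩ B| = 1, |A ∖ B| = 13.
So the statement is false.

False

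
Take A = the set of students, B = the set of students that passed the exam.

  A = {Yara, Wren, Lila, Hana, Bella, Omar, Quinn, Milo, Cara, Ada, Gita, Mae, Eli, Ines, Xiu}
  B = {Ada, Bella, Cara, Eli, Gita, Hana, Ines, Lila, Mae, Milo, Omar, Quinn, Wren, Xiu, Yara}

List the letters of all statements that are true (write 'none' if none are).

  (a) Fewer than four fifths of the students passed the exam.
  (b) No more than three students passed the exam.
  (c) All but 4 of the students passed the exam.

|A| = 15, |A ∩ B| = 15, |A ∖ B| = 0.
(a) |A ∩ B| / |A| < 4/5: fails.
(b) |A ∩ B| ≤ 3: fails.
(c) |A ∖ B| = 4: fails.

none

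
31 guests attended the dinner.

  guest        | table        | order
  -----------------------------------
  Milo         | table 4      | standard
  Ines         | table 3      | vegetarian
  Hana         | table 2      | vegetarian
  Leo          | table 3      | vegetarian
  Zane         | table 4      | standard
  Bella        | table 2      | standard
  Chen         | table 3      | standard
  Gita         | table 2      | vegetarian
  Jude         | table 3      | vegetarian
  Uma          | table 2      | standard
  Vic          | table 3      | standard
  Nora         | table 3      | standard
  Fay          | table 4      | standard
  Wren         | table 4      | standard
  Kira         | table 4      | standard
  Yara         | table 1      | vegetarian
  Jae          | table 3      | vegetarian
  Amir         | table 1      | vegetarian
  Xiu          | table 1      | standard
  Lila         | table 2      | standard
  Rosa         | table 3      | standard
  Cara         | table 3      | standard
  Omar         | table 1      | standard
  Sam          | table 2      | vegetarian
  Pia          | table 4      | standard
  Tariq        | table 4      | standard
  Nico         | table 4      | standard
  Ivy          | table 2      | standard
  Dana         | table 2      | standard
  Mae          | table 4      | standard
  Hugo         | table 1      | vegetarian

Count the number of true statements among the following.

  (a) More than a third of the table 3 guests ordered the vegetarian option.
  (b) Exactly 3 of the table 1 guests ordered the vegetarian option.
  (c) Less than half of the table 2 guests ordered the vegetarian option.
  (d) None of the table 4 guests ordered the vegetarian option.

4

(a) table 3: |A| = 9, |A ∩ B| = 4; needs |A ∩ B| / |A| > 1/3 — true.
(b) table 1: |A| = 5, |A ∩ B| = 3; needs |A ∩ B| = 3 — true.
(c) table 2: |A| = 8, |A ∩ B| = 3; needs |A ∩ B| < |A ∖ B| — true.
(d) table 4: |A| = 9, |A ∩ B| = 0; needs A ∩ B = ∅ (|A ∩ B| = 0) — true.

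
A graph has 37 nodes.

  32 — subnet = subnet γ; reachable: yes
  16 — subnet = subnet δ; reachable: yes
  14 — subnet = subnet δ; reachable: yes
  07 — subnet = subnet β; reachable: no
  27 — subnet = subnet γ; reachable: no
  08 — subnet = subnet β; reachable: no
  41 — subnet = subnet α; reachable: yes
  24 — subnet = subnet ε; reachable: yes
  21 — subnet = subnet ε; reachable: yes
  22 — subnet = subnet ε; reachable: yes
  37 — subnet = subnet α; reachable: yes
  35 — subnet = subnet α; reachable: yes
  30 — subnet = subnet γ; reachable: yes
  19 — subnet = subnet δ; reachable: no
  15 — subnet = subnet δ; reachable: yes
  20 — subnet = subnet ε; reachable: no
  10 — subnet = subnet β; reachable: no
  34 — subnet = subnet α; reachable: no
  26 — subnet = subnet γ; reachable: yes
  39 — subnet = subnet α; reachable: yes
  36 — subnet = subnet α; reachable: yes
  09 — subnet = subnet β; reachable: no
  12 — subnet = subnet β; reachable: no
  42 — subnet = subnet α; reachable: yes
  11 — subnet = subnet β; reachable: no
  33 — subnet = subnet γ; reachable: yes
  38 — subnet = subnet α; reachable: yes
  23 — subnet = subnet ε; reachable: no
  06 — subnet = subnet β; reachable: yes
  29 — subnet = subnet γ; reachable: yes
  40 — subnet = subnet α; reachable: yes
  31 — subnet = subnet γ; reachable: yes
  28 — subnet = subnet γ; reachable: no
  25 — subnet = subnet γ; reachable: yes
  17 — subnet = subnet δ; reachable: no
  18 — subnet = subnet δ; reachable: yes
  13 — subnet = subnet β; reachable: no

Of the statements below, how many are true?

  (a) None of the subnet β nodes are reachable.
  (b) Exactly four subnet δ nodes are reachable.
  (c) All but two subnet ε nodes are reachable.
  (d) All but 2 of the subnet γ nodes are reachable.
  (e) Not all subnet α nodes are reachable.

4

(a) subnet β: |A| = 8, |A ∩ B| = 1; needs A ∩ B = ∅ (|A ∩ B| = 0) — false.
(b) subnet δ: |A| = 6, |A ∩ B| = 4; needs |A ∩ B| = 4 — true.
(c) subnet ε: |A| = 5, |A ∩ B| = 3; needs |A ∖ B| = 2 — true.
(d) subnet γ: |A| = 9, |A ∩ B| = 7; needs |A ∖ B| = 2 — true.
(e) subnet α: |A| = 9, |A ∩ B| = 8; needs A ⊄ B (|A ∖ B| ≥ 1) — true.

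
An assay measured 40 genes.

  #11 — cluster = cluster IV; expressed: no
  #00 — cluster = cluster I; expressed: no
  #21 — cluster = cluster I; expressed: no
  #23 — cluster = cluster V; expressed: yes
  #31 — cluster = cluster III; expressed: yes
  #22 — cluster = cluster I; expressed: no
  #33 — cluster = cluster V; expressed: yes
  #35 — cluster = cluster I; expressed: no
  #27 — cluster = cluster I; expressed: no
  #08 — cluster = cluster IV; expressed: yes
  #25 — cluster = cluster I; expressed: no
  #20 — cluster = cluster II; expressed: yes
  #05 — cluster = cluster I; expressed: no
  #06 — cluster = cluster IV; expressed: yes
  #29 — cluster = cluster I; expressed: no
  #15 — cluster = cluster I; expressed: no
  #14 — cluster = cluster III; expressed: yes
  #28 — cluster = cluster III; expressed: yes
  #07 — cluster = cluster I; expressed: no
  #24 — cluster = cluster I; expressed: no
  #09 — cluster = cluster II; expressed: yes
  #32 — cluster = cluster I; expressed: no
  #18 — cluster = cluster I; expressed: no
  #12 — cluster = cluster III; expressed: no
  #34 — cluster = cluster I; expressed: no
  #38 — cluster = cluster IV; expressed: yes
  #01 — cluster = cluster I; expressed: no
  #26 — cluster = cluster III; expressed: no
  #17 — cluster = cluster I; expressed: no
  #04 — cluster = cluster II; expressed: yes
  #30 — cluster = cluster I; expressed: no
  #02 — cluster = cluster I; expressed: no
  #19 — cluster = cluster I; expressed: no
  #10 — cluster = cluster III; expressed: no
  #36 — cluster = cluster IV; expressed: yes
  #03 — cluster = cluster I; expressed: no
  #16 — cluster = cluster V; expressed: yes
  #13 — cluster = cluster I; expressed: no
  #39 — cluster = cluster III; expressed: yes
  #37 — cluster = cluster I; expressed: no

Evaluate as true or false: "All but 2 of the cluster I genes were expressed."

False

Truth condition: |A ∖ B| = 2.
|A| = 22, |A ∩ B| = 0, |A ∖ B| = 22.
|A ∖ B| = 22, so the statement is false.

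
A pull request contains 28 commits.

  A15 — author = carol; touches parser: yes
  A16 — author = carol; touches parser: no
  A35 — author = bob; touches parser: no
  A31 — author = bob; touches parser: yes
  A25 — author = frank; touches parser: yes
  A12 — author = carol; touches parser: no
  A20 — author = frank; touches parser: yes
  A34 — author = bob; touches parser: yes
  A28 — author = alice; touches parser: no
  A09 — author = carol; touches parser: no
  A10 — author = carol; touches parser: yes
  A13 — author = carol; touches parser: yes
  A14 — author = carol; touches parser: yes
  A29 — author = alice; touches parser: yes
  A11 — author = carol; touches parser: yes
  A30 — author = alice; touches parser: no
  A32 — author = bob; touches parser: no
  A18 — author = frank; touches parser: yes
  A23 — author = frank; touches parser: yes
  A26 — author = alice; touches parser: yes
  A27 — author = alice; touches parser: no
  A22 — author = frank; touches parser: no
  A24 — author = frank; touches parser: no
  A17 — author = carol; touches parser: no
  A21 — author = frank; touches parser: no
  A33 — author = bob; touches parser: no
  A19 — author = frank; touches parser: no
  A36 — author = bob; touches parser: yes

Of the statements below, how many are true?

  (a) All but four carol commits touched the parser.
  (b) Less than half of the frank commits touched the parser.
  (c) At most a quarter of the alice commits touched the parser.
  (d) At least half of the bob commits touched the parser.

2

(a) carol: |A| = 9, |A ∩ B| = 5; needs |A ∖ B| = 4 — true.
(b) frank: |A| = 8, |A ∩ B| = 4; needs |A ∩ B| < |A ∖ B| — false.
(c) alice: |A| = 5, |A ∩ B| = 2; needs |A ∩ B| / |A| ≤ 1/4 — false.
(d) bob: |A| = 6, |A ∩ B| = 3; needs |A ∩ B| ≥ |A ∖ B| — true.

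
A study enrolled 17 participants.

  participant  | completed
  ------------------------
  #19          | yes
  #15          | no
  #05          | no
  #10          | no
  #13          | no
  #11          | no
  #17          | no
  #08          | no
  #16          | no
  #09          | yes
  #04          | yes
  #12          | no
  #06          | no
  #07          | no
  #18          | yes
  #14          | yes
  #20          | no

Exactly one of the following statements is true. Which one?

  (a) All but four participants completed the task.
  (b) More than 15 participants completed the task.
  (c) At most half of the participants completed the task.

(c)

|A| = 17, |A ∩ B| = 5, |A ∖ B| = 12.
(a) requires |A ∖ B| = 4: false.
(b) requires |A ∩ B| > 15: false.
(c) requires |A ∩ B| ≤ |A ∖ B|: true.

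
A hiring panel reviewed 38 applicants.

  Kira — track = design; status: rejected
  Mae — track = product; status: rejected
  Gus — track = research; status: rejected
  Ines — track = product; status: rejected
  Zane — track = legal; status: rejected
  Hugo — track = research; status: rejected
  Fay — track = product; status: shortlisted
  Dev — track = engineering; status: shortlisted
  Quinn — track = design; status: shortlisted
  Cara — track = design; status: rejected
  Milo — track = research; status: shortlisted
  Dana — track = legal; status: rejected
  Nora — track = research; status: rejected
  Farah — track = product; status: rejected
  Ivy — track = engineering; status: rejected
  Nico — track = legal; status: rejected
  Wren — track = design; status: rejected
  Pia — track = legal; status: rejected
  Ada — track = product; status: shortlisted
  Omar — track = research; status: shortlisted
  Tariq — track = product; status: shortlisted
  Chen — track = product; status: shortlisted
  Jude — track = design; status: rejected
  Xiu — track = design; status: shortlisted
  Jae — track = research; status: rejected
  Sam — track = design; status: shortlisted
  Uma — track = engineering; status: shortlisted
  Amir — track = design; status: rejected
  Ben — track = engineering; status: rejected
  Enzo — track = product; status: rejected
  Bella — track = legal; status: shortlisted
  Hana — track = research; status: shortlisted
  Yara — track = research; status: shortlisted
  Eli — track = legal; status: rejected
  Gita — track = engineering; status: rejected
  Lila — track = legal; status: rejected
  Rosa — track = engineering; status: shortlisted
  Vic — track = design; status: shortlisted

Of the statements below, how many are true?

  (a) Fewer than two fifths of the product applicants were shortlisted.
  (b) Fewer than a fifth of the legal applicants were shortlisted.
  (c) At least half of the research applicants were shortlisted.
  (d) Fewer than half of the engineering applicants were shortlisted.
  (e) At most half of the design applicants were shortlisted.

3

(a) product: |A| = 8, |A ∩ B| = 4; needs |A ∩ B| / |A| < 2/5 — false.
(b) legal: |A| = 7, |A ∩ B| = 1; needs |A ∩ B| / |A| < 1/5 — true.
(c) research: |A| = 8, |A ∩ B| = 4; needs |A ∩ B| ≥ |A ∖ B| — true.
(d) engineering: |A| = 6, |A ∩ B| = 3; needs |A ∩ B| < |A ∖ B| — false.
(e) design: |A| = 9, |A ∩ B| = 4; needs |A ∩ B| ≤ |A ∖ B| — true.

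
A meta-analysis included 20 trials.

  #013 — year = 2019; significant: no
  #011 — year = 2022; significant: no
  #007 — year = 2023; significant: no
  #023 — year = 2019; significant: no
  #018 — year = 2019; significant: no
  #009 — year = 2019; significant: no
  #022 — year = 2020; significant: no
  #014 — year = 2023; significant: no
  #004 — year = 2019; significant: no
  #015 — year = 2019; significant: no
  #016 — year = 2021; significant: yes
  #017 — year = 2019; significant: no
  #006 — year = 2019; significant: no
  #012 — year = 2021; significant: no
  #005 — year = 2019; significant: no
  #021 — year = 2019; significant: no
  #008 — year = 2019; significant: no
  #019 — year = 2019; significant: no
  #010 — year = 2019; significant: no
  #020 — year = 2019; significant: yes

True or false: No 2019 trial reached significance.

Truth condition: A ∩ B = ∅ (|A ∩ B| = 0).
A (the restrictor) = {#013, #023, #018, #009, #004, #015, #017, #006, #005, #021, #008, #019, #010, #020}, |A| = 14.
A ∩ B = {#020}, so |A ∩ B| = 1.
So the statement is false.

False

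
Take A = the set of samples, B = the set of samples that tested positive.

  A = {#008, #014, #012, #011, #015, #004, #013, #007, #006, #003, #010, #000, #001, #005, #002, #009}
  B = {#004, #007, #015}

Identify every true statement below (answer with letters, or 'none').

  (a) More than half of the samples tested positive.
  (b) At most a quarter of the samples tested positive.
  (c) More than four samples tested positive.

|A| = 16, |A ∩ B| = 3, |A ∖ B| = 13.
(a) |A ∩ B| > |A ∖ B|: fails.
(b) |A ∩ B| / |A| ≤ 1/4: holds.
(c) |A ∩ B| > 4: fails.

(b)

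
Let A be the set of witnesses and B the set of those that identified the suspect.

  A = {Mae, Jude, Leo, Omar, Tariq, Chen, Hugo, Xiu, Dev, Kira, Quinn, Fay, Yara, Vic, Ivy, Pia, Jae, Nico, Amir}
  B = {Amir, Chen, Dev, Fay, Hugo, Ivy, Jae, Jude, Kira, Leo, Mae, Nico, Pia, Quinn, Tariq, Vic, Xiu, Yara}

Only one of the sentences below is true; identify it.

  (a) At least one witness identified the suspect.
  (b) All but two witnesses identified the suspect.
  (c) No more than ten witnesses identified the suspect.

|A| = 19, |A ∩ B| = 18, |A ∖ B| = 1.
(a) requires A ∩ B ≠ ∅ (|A ∩ B| ≥ 1): true.
(b) requires |A ∖ B| = 2: false.
(c) requires |A ∩ B| ≤ 10: false.

(a)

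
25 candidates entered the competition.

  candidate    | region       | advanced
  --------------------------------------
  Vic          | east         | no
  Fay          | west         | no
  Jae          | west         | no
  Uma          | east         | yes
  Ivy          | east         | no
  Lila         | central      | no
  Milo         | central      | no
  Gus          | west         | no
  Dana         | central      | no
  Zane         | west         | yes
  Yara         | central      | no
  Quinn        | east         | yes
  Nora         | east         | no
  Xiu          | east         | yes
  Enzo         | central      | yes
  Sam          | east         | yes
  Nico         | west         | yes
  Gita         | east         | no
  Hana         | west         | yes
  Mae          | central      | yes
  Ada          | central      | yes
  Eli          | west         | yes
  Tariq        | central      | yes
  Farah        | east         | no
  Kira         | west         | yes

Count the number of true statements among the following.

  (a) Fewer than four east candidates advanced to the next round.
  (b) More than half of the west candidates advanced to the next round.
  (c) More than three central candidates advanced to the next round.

2

(a) east: |A| = 9, |A ∩ B| = 4; needs |A ∩ B| < 4 — false.
(b) west: |A| = 8, |A ∩ B| = 5; needs |A ∩ B| > |A ∖ B| — true.
(c) central: |A| = 8, |A ∩ B| = 4; needs |A ∩ B| > 3 — true.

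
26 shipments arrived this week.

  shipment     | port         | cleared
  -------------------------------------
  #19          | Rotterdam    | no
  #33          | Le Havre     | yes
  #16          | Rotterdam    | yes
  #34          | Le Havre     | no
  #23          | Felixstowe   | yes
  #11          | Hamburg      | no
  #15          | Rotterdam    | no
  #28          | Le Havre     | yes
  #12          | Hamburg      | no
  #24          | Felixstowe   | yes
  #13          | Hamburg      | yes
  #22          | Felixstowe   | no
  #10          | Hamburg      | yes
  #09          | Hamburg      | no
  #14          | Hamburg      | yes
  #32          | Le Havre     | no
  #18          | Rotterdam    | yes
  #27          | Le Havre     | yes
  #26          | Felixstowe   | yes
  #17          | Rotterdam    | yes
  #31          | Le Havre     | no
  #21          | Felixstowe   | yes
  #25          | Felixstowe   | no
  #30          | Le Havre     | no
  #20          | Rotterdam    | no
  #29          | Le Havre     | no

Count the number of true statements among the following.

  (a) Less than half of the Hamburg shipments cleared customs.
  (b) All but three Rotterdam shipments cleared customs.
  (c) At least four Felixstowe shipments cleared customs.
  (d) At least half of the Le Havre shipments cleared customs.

(a) Hamburg: |A| = 6, |A ∩ B| = 3; needs |A ∩ B| < |A ∖ B| — false.
(b) Rotterdam: |A| = 6, |A ∩ B| = 3; needs |A ∖ B| = 3 — true.
(c) Felixstowe: |A| = 6, |A ∩ B| = 4; needs |A ∩ B| ≥ 4 — true.
(d) Le Havre: |A| = 8, |A ∩ B| = 3; needs |A ∩ B| ≥ |A ∖ B| — false.

2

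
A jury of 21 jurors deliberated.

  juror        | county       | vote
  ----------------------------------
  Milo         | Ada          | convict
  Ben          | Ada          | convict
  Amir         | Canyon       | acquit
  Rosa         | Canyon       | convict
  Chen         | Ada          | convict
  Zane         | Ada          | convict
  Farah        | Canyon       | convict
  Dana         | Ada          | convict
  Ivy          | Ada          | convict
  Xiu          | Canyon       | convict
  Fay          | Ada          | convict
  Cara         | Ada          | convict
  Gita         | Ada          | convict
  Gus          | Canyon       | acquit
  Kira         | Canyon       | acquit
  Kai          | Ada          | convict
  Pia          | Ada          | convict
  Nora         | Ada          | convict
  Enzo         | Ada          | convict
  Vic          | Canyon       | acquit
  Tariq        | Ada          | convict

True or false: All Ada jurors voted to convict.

True

Truth condition: A ⊆ B, i.e. every element of A is in B (|A ∖ B| = 0).
A (the restrictor) = {Milo, Ben, Chen, Zane, Dana, Ivy, Fay, Cara, Gita, Kai, Pia, Nora, Enzo, Tariq}, |A| = 14.
A ∖ B = {}, so |A ∖ B| = 0.
So the statement is true.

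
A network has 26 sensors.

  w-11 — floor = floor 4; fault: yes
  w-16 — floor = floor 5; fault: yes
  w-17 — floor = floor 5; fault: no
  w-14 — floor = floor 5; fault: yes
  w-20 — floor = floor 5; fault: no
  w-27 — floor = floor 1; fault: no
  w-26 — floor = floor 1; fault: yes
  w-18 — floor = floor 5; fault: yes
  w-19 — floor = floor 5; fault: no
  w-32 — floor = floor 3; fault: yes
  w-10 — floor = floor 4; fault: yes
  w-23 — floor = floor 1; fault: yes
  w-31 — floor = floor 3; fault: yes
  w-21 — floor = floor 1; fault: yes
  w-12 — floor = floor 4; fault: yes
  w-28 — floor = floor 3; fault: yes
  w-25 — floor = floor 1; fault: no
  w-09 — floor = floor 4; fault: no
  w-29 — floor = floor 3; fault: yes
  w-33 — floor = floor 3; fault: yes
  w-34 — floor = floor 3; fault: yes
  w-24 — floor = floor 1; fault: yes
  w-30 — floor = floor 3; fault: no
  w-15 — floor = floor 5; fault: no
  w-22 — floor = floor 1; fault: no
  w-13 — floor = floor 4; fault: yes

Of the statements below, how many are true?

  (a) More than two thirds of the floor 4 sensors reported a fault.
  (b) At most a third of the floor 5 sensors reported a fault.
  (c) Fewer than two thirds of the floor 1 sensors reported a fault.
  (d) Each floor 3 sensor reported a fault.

2

(a) floor 4: |A| = 5, |A ∩ B| = 4; needs |A ∩ B| / |A| > 2/3 — true.
(b) floor 5: |A| = 7, |A ∩ B| = 3; needs |A ∩ B| / |A| ≤ 1/3 — false.
(c) floor 1: |A| = 7, |A ∩ B| = 4; needs |A ∩ B| / |A| < 2/3 — true.
(d) floor 3: |A| = 7, |A ∩ B| = 6; needs A ⊆ B, i.e. every element of A is in B (|A ∖ B| = 0) — false.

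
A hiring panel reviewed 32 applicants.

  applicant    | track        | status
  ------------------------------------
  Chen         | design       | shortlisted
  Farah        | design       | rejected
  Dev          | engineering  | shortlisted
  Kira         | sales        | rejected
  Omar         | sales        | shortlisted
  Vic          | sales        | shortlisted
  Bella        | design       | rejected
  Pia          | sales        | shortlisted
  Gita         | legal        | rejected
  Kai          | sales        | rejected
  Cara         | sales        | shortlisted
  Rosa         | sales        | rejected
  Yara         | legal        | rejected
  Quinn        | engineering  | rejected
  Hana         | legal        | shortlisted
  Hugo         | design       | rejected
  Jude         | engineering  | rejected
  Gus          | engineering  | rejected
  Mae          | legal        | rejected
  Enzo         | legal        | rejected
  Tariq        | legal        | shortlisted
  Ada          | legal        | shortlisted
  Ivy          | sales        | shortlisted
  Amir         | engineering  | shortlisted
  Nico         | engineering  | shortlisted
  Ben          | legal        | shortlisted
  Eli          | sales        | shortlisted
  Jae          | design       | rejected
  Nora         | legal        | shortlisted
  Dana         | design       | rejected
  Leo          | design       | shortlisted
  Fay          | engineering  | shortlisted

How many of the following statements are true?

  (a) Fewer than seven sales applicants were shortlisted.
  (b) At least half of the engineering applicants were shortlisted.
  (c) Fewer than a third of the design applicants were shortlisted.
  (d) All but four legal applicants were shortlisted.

4

(a) sales: |A| = 9, |A ∩ B| = 6; needs |A ∩ B| < 7 — true.
(b) engineering: |A| = 7, |A ∩ B| = 4; needs |A ∩ B| ≥ |A ∖ B| — true.
(c) design: |A| = 7, |A ∩ B| = 2; needs |A ∩ B| / |A| < 1/3 — true.
(d) legal: |A| = 9, |A ∩ B| = 5; needs |A ∖ B| = 4 — true.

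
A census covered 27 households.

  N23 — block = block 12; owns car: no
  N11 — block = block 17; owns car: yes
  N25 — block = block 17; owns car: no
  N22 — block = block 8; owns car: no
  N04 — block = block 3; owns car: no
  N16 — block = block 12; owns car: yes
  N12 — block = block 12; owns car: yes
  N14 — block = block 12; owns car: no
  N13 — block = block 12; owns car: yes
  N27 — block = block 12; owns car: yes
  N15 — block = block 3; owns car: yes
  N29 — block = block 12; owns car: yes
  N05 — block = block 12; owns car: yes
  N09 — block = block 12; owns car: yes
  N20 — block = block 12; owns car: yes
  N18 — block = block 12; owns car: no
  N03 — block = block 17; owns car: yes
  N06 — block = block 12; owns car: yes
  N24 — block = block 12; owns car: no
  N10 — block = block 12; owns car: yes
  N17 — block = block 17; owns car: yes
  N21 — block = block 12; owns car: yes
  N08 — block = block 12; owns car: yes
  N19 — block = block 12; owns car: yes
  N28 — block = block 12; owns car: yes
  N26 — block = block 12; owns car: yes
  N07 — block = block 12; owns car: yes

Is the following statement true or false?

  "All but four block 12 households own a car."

'All but four block 12 households own a car' holds iff |A ∖ B| = 4.
|A| = 20, |A ∩ B| = 16, |A ∖ B| = 4.
|A ∖ B| = 4, so the statement is true.

True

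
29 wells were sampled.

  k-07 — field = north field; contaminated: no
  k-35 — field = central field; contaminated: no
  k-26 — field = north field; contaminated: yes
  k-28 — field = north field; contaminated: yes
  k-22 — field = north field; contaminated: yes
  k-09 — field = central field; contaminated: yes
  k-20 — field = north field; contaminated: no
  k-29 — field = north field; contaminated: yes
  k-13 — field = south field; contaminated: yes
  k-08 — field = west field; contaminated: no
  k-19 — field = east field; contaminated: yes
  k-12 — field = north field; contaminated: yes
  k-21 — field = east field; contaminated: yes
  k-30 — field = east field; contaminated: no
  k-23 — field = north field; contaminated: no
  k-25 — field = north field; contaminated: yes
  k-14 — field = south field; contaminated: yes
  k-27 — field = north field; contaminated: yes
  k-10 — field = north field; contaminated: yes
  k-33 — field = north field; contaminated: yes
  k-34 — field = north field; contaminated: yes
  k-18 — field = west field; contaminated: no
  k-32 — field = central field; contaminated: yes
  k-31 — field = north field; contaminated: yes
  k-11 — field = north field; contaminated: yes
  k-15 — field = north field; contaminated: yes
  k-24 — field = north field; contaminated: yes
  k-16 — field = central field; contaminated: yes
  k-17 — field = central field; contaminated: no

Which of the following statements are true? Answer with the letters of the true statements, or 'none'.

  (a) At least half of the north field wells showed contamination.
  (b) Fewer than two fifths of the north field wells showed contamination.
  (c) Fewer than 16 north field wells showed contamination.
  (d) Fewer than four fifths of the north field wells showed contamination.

(a), (c)

|A| = 17, |A ∩ B| = 14, |A ∖ B| = 3.
(a) |A ∩ B| ≥ |A ∖ B|: holds.
(b) |A ∩ B| / |A| < 2/5: fails.
(c) |A ∩ B| < 16: holds.
(d) |A ∩ B| / |A| < 4/5: fails.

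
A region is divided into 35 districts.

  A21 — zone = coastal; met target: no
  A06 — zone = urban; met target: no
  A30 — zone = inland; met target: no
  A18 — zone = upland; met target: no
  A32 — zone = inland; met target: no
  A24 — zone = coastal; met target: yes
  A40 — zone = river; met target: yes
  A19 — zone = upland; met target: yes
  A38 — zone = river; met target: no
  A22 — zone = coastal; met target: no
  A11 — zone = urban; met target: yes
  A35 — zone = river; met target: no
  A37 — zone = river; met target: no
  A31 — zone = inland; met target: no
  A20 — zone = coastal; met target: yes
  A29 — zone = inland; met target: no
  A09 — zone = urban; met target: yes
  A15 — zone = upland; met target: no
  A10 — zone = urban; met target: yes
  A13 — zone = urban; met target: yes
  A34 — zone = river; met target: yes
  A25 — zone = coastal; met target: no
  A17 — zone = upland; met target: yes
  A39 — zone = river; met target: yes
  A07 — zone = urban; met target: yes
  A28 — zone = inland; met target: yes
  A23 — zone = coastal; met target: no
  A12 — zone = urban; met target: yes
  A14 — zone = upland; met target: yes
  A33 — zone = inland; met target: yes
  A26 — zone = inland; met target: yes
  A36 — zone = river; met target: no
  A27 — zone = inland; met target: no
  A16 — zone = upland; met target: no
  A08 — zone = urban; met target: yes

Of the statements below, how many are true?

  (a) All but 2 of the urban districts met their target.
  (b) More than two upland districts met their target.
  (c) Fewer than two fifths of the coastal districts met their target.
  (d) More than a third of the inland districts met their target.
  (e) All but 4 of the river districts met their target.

(a) urban: |A| = 8, |A ∩ B| = 7; needs |A ∖ B| = 2 — false.
(b) upland: |A| = 6, |A ∩ B| = 3; needs |A ∩ B| > 2 — true.
(c) coastal: |A| = 6, |A ∩ B| = 2; needs |A ∩ B| / |A| < 2/5 — true.
(d) inland: |A| = 8, |A ∩ B| = 3; needs |A ∩ B| / |A| > 1/3 — true.
(e) river: |A| = 7, |A ∩ B| = 3; needs |A ∖ B| = 4 — true.

4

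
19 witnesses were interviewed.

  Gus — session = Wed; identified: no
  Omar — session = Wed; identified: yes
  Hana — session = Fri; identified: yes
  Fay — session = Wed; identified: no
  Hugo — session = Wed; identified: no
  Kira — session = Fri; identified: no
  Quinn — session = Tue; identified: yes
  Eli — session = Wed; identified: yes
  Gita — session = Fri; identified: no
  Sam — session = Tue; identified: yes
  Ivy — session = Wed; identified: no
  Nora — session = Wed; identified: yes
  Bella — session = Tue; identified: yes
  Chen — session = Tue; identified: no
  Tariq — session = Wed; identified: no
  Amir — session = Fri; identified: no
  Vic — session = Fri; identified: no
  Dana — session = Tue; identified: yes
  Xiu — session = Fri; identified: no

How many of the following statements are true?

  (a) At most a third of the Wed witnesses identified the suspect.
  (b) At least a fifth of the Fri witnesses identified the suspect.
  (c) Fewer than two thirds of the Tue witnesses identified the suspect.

(a) Wed: |A| = 8, |A ∩ B| = 3; needs |A ∩ B| / |A| ≤ 1/3 — false.
(b) Fri: |A| = 6, |A ∩ B| = 1; needs |A ∩ B| / |A| ≥ 1/5 — false.
(c) Tue: |A| = 5, |A ∩ B| = 4; needs |A ∩ B| / |A| < 2/3 — false.

0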